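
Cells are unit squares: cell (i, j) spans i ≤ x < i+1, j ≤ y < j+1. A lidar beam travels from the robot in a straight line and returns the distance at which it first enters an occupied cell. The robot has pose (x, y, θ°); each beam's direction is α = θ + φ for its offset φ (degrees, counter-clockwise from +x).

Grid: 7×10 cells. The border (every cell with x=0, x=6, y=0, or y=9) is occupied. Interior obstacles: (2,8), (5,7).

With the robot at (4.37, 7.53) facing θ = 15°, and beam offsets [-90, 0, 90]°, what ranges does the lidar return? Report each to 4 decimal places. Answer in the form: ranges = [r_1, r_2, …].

beam 1: φ=-90°, α=285°
  cosα=0.2588 sinα=-0.9659 | (4,7) | tMaxX 2.4341 tMaxY 0.5487 | tΔX 3.8637 tΔY 1.0353
    t=0.5487 [y] (4,6)
    t=1.5840 [y] (4,5)
    t=2.4341 [x] (5,5)
    t=2.6192 [y] (5,4)
    t=3.6545 [y] (5,3)
    t=4.6898 [y] (5,2)
    t=5.7251 [y] (5,1)
    t=6.2978 [x] (6,1) — stop
  → r_1 = 6.2978
beam 2: φ=0°, α=15°
  cosα=0.9659 sinα=0.2588 | (4,7) | tMaxX 0.6522 tMaxY 1.8159 | tΔX 1.0353 tΔY 3.8637
    t=0.6522 [x] (5,7) — stop
  → r_2 = 0.6522
beam 3: φ=90°, α=105°
  cosα=-0.2588 sinα=0.9659 | (4,7) | tMaxX 1.4296 tMaxY 0.4866 | tΔX 3.8637 tΔY 1.0353
    t=0.4866 [y] (4,8)
    t=1.4296 [x] (3,8)
    t=1.5219 [y] (3,9) — stop
  → r_3 = 1.5219

ranges = [6.2978, 0.6522, 1.5219]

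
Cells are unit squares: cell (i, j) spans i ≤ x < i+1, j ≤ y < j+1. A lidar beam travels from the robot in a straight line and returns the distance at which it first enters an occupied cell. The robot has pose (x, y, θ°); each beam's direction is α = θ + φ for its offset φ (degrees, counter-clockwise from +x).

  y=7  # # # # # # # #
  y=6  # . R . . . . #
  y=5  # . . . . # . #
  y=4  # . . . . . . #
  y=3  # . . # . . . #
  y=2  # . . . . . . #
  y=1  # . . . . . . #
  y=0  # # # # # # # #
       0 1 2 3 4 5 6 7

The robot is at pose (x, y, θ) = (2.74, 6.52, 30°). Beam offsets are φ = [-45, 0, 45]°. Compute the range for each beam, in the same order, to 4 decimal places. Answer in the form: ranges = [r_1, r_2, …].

ranges = [2.3397, 0.9600, 0.4969]

beam 1: φ=-45°, α=345°
  d=(0.9659,-0.2588)  start (2,6)  tX=0.2692 tY=2.0091  stride 1/|dx|=1.0353 1/|dy|=3.8637
    cross x-line → (3,6), t=0.2692
    cross x-line → (4,6), t=1.3044
    cross y-line → (4,5), t=2.0091
    cross x-line → (5,5), t=2.3397 (wall)
  → r_1 = 2.3397
beam 2: φ=0°, α=30°
  d=(0.8660,0.5000)  start (2,6)  tX=0.3002 tY=0.9600  stride 1/|dx|=1.1547 1/|dy|=2.0000
    cross x-line → (3,6), t=0.3002
    cross y-line → (3,7), t=0.9600 (wall)
  → r_2 = 0.9600
beam 3: φ=45°, α=75°
  d=(0.2588,0.9659)  start (2,6)  tX=1.0046 tY=0.4969  stride 1/|dx|=3.8637 1/|dy|=1.0353
    cross y-line → (2,7), t=0.4969 (wall)
  → r_3 = 0.4969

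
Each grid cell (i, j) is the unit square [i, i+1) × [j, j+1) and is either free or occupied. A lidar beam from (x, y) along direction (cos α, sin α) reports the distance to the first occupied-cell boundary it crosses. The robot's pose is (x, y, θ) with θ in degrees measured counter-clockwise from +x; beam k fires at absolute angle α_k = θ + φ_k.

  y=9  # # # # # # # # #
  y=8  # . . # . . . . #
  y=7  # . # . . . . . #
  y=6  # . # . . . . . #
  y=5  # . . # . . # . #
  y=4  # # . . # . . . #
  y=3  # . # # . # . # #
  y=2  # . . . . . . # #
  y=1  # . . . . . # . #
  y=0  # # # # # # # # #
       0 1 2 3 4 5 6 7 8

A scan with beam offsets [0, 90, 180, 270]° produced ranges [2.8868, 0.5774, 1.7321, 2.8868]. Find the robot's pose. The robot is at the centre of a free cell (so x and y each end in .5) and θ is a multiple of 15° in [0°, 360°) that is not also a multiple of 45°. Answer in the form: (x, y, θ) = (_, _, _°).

(x, y, θ) = (6.5, 6.5, 210°)

Enumerate (i+0.5, j+0.5, θ) over the 43 free cells and 16 admissible headings. For each, cast all 4 beams and compare to the given ranges.
  (3.5, 7.5, 60°): beam 1 = 0.5774 ≠ 2.8868 ✗
  (3.5, 6.5, 150°): beam 1 = 0.5774 ≠ 2.8868 ✗
  (6.5, 6.5, 30°): beam 1 = 1.7321 ≠ 2.8868 ✗
  (4.5, 2.5, 30°): beam 1 = 1.0000 ≠ 2.8868 ✗
  …
  (6.5, 6.5, 210°): r_1=2.8868, r_2=0.5774, r_3=1.7321, r_4=2.8868 — all match ✓
Unique over the lattice → pose = (6.5, 6.5, 210°).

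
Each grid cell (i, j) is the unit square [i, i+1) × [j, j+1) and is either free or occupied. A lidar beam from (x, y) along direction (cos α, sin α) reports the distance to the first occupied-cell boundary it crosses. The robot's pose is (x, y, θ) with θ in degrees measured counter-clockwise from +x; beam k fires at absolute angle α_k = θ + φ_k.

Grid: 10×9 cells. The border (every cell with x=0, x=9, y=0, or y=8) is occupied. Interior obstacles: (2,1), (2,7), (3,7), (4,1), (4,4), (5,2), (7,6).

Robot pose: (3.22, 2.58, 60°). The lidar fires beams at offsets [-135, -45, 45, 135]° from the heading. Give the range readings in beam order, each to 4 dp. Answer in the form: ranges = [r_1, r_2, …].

beam 1: φ=-135°, α=285°
  cosα=0.2588 sinα=-0.9659 | (3,2) | tMaxX 3.0137 tMaxY 0.6005 | tΔX 3.8637 tΔY 1.0353
    t=0.6005 [y] (3,1)
    t=1.6357 [y] (3,0) — stop
  → r_1 = 1.6357
beam 2: φ=-45°, α=15°
  cosα=0.9659 sinα=0.2588 | (3,2) | tMaxX 0.8075 tMaxY 1.6228 | tΔX 1.0353 tΔY 3.8637
    t=0.8075 [x] (4,2)
    t=1.6228 [y] (4,3)
    t=1.8428 [x] (5,3)
    t=2.8781 [x] (6,3)
    t=3.9133 [x] (7,3)
    t=4.9486 [x] (8,3)
    t=5.4865 [y] (8,4)
    t=5.9839 [x] (9,4) — stop
  → r_2 = 5.9839
beam 3: φ=45°, α=105°
  cosα=-0.2588 sinα=0.9659 | (3,2) | tMaxX 0.8500 tMaxY 0.4348 | tΔX 3.8637 tΔY 1.0353
    t=0.4348 [y] (3,3)
    t=0.8500 [x] (2,3)
    t=1.4701 [y] (2,4)
    t=2.5054 [y] (2,5)
    t=3.5406 [y] (2,6)
    t=4.5759 [y] (2,7) — stop
  → r_3 = 4.5759
beam 4: φ=135°, α=195°
  cosα=-0.9659 sinα=-0.2588 | (3,2) | tMaxX 0.2278 tMaxY 2.2409 | tΔX 1.0353 tΔY 3.8637
    t=0.2278 [x] (2,2)
    t=1.2630 [x] (1,2)
    t=2.2409 [y] (1,1)
    t=2.2983 [x] (0,1) — stop
  → r_4 = 2.2983

ranges = [1.6357, 5.9839, 4.5759, 2.2983]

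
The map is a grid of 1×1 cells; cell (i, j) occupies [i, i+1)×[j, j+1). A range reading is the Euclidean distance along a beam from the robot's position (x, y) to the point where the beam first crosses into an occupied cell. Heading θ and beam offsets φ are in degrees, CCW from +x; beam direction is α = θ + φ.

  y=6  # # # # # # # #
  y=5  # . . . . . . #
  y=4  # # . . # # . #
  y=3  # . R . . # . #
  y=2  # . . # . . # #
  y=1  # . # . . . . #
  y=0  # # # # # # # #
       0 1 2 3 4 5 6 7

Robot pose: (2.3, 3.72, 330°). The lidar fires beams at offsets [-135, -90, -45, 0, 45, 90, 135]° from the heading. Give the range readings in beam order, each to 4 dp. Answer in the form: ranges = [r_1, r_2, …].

beam 1: φ=-135°, α=195°
  dir = (cos 195°, sin 195°) = (-0.9659, -0.2588); from cell (2,3)
  next x-line at t=0.3106, next y-line at t=2.7819; Δt_x=1.0353, Δt_y=3.8637
    x: enter (1,3) at t=0.3106
    x: enter (0,3) at t=1.3459 ← occupied
  → r_1 = 1.3459
beam 2: φ=-90°, α=240°
  dir = (cos 240°, sin 240°) = (-0.5000, -0.8660); from cell (2,3)
  next x-line at t=0.6000, next y-line at t=0.8314; Δt_x=2.0000, Δt_y=1.1547
    x: enter (1,3) at t=0.6000
    y: enter (1,2) at t=0.8314
    y: enter (1,1) at t=1.9861
    x: enter (0,1) at t=2.6000 ← occupied
  → r_2 = 2.6000
beam 3: φ=-45°, α=285°
  dir = (cos 285°, sin 285°) = (0.2588, -0.9659); from cell (2,3)
  next x-line at t=2.7046, next y-line at t=0.7454; Δt_x=3.8637, Δt_y=1.0353
    y: enter (2,2) at t=0.7454
    y: enter (2,1) at t=1.7807 ← occupied
  → r_3 = 1.7807
beam 4: φ=0°, α=330°
  dir = (cos 330°, sin 330°) = (0.8660, -0.5000); from cell (2,3)
  next x-line at t=0.8083, next y-line at t=1.4400; Δt_x=1.1547, Δt_y=2.0000
    x: enter (3,3) at t=0.8083
    y: enter (3,2) at t=1.4400 ← occupied
  → r_4 = 1.4400
beam 5: φ=45°, α=15°
  dir = (cos 15°, sin 15°) = (0.9659, 0.2588); from cell (2,3)
  next x-line at t=0.7247, next y-line at t=1.0818; Δt_x=1.0353, Δt_y=3.8637
    x: enter (3,3) at t=0.7247
    y: enter (3,4) at t=1.0818
    x: enter (4,4) at t=1.7600 ← occupied
  → r_5 = 1.7600
beam 6: φ=90°, α=60°
  dir = (cos 60°, sin 60°) = (0.5000, 0.8660); from cell (2,3)
  next x-line at t=1.4000, next y-line at t=0.3233; Δt_x=2.0000, Δt_y=1.1547
    y: enter (2,4) at t=0.3233
    x: enter (3,4) at t=1.4000
    y: enter (3,5) at t=1.4780
    y: enter (3,6) at t=2.6327 ← occupied
  → r_6 = 2.6327
beam 7: φ=135°, α=105°
  dir = (cos 105°, sin 105°) = (-0.2588, 0.9659); from cell (2,3)
  next x-line at t=1.1591, next y-line at t=0.2899; Δt_x=3.8637, Δt_y=1.0353
    y: enter (2,4) at t=0.2899
    x: enter (1,4) at t=1.1591 ← occupied
  → r_7 = 1.1591

ranges = [1.3459, 2.6000, 1.7807, 1.4400, 1.7600, 2.6327, 1.1591]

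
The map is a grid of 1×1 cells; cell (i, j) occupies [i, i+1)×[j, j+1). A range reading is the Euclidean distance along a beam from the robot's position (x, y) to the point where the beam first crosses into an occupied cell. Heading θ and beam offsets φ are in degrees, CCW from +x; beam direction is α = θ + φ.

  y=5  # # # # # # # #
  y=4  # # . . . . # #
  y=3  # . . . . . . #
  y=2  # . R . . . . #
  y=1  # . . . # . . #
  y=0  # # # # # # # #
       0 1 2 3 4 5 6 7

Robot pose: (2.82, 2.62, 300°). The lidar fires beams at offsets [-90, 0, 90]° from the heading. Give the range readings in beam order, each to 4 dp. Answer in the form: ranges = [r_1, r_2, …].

ranges = [2.1016, 1.8706, 3.6719]

beam 1: φ=-90°, α=210°
  cosα=-0.8660 sinα=-0.5000 | (2,2) | tMaxX 0.9469 tMaxY 1.2400 | tΔX 1.1547 tΔY 2.0000
    t=0.9469 [x] (1,2)
    t=1.2400 [y] (1,1)
    t=2.1016 [x] (0,1) — stop
  → r_1 = 2.1016
beam 2: φ=0°, α=300°
  cosα=0.5000 sinα=-0.8660 | (2,2) | tMaxX 0.3600 tMaxY 0.7159 | tΔX 2.0000 tΔY 1.1547
    t=0.3600 [x] (3,2)
    t=0.7159 [y] (3,1)
    t=1.8706 [y] (3,0) — stop
  → r_2 = 1.8706
beam 3: φ=90°, α=30°
  cosα=0.8660 sinα=0.5000 | (2,2) | tMaxX 0.2078 tMaxY 0.7600 | tΔX 1.1547 tΔY 2.0000
    t=0.2078 [x] (3,2)
    t=0.7600 [y] (3,3)
    t=1.3625 [x] (4,3)
    t=2.5172 [x] (5,3)
    t=2.7600 [y] (5,4)
    t=3.6719 [x] (6,4) — stop
  → r_3 = 3.6719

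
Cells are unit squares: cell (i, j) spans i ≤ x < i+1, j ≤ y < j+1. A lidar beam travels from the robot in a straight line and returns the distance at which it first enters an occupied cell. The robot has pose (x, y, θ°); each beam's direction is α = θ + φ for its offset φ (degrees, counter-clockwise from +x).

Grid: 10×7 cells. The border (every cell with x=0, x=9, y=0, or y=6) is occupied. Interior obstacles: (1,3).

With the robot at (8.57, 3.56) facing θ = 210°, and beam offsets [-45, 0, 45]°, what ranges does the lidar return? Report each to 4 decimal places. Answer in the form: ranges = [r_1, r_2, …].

ranges = [7.8370, 5.1200, 2.6503]

beam 1: φ=-45°, α=165°
  d=(-0.9659,0.2588)  start (8,3)  tX=0.5901 tY=1.7000  stride 1/|dx|=1.0353 1/|dy|=3.8637
    cross x-line → (7,3), t=0.5901
    cross x-line → (6,3), t=1.6254
    cross y-line → (6,4), t=1.7000
    cross x-line → (5,4), t=2.6607
    cross x-line → (4,4), t=3.6959
    cross x-line → (3,4), t=4.7312
    cross y-line → (3,5), t=5.5637
    cross x-line → (2,5), t=5.7665
    cross x-line → (1,5), t=6.8018
    cross x-line → (0,5), t=7.8370 (wall)
  → r_1 = 7.8370
beam 2: φ=0°, α=210°
  d=(-0.8660,-0.5000)  start (8,3)  tX=0.6582 tY=1.1200  stride 1/|dx|=1.1547 1/|dy|=2.0000
    cross x-line → (7,3), t=0.6582
    cross y-line → (7,2), t=1.1200
    cross x-line → (6,2), t=1.8129
    cross x-line → (5,2), t=2.9676
    cross y-line → (5,1), t=3.1200
    cross x-line → (4,1), t=4.1223
    cross y-line → (4,0), t=5.1200 (wall)
  → r_2 = 5.1200
beam 3: φ=45°, α=255°
  d=(-0.2588,-0.9659)  start (8,3)  tX=2.2023 tY=0.5798  stride 1/|dx|=3.8637 1/|dy|=1.0353
    cross y-line → (8,2), t=0.5798
    cross y-line → (8,1), t=1.6150
    cross x-line → (7,1), t=2.2023
    cross y-line → (7,0), t=2.6503 (wall)
  → r_3 = 2.6503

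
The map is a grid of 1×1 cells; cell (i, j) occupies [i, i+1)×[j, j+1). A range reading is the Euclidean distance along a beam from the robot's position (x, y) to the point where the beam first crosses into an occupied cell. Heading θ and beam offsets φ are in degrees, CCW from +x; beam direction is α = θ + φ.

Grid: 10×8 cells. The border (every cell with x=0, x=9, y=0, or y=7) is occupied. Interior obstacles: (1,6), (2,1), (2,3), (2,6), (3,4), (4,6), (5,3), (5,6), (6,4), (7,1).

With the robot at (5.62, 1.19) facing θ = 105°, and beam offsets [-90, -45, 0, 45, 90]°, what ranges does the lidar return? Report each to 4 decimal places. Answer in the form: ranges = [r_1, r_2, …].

ranges = [1.4287, 6.7088, 1.8738, 3.6200, 0.7341]

beam 1: φ=-90°, α=15°
  direction (0.9659, 0.2588); cell (5,1); t to first gridline: x 0.3934, y 3.1296 (then +1.0353 / +3.8637)
    (6,1) via x @ 0.3934
    (7,1) via x @ 1.4287  # hit
  → r_1 = 1.4287
beam 2: φ=-45°, α=60°
  direction (0.5000, 0.8660); cell (5,1); t to first gridline: x 0.7600, y 0.9353 (then +2.0000 / +1.1547)
    (6,1) via x @ 0.7600
    (6,2) via y @ 0.9353
    (6,3) via y @ 2.0900
    (7,3) via x @ 2.7600
    (7,4) via y @ 3.2447
    (7,5) via y @ 4.3994
    (8,5) via x @ 4.7600
    (8,6) via y @ 5.5541
    (8,7) via y @ 6.7088  # hit
  → r_2 = 6.7088
beam 3: φ=0°, α=105°
  direction (-0.2588, 0.9659); cell (5,1); t to first gridline: x 2.3955, y 0.8386 (then +3.8637 / +1.0353)
    (5,2) via y @ 0.8386
    (5,3) via y @ 1.8738  # hit
  → r_3 = 1.8738
beam 4: φ=45°, α=150°
  direction (-0.8660, 0.5000); cell (5,1); t to first gridline: x 0.7159, y 1.6200 (then +1.1547 / +2.0000)
    (4,1) via x @ 0.7159
    (4,2) via y @ 1.6200
    (3,2) via x @ 1.8706
    (2,2) via x @ 3.0253
    (2,3) via y @ 3.6200  # hit
  → r_4 = 3.6200
beam 5: φ=90°, α=195°
  direction (-0.9659, -0.2588); cell (5,1); t to first gridline: x 0.6419, y 0.7341 (then +1.0353 / +3.8637)
    (4,1) via x @ 0.6419
    (4,0) via y @ 0.7341  # hit
  → r_5 = 0.7341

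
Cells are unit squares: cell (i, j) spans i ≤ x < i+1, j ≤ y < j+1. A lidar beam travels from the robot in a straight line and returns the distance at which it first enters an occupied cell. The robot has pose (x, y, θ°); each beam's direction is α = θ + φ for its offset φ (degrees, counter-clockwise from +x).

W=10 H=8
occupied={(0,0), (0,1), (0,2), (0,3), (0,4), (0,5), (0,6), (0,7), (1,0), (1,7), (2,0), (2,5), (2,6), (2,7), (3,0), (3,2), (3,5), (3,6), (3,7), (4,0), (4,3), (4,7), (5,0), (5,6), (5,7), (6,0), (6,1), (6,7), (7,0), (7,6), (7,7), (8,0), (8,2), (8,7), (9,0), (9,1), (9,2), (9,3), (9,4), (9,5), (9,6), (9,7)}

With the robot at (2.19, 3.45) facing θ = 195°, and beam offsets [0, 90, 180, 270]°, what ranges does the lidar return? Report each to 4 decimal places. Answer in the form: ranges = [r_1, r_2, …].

beam 1: φ=0°, α=195°
  cosα=-0.9659 sinα=-0.2588 | (2,3) | tMaxX 0.1967 tMaxY 1.7387 | tΔX 1.0353 tΔY 3.8637
    t=0.1967 [x] (1,3)
    t=1.2320 [x] (0,3) — stop
  → r_1 = 1.2320
beam 2: φ=90°, α=285°
  cosα=0.2588 sinα=-0.9659 | (2,3) | tMaxX 3.1296 tMaxY 0.4659 | tΔX 3.8637 tΔY 1.0353
    t=0.4659 [y] (2,2)
    t=1.5012 [y] (2,1)
    t=2.5364 [y] (2,0) — stop
  → r_2 = 2.5364
beam 3: φ=180°, α=15°
  cosα=0.9659 sinα=0.2588 | (2,3) | tMaxX 0.8386 tMaxY 2.1250 | tΔX 1.0353 tΔY 3.8637
    t=0.8386 [x] (3,3)
    t=1.8738 [x] (4,3) — stop
  → r_3 = 1.8738
beam 4: φ=270°, α=105°
  cosα=-0.2588 sinα=0.9659 | (2,3) | tMaxX 0.7341 tMaxY 0.5694 | tΔX 3.8637 tΔY 1.0353
    t=0.5694 [y] (2,4)
    t=0.7341 [x] (1,4)
    t=1.6047 [y] (1,5)
    t=2.6400 [y] (1,6)
    t=3.6752 [y] (1,7) — stop
  → r_4 = 3.6752

ranges = [1.2320, 2.5364, 1.8738, 3.6752]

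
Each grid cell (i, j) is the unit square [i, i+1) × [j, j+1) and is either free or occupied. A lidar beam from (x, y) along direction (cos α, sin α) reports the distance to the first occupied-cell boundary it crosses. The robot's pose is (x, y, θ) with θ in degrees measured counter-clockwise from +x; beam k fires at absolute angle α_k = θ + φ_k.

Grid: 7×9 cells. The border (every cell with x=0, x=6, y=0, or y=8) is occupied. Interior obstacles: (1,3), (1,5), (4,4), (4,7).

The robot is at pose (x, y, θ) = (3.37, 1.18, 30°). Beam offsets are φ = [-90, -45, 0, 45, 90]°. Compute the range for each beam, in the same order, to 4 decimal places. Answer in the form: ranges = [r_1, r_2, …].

beam 1: φ=-90°, α=300°
  d=(0.5000,-0.8660)  start (3,1)  tX=1.2600 tY=0.2078  stride 1/|dx|=2.0000 1/|dy|=1.1547
    cross y-line → (3,0), t=0.2078 (wall)
  → r_1 = 0.2078
beam 2: φ=-45°, α=345°
  d=(0.9659,-0.2588)  start (3,1)  tX=0.6522 tY=0.6955  stride 1/|dx|=1.0353 1/|dy|=3.8637
    cross x-line → (4,1), t=0.6522
    cross y-line → (4,0), t=0.6955 (wall)
  → r_2 = 0.6955
beam 3: φ=0°, α=30°
  d=(0.8660,0.5000)  start (3,1)  tX=0.7275 tY=1.6400  stride 1/|dx|=1.1547 1/|dy|=2.0000
    cross x-line → (4,1), t=0.7275
    cross y-line → (4,2), t=1.6400
    cross x-line → (5,2), t=1.8822
    cross x-line → (6,2), t=3.0369 (wall)
  → r_3 = 3.0369
beam 4: φ=45°, α=75°
  d=(0.2588,0.9659)  start (3,1)  tX=2.4341 tY=0.8489  stride 1/|dx|=3.8637 1/|dy|=1.0353
    cross y-line → (3,2), t=0.8489
    cross y-line → (3,3), t=1.8842
    cross x-line → (4,3), t=2.4341
    cross y-line → (4,4), t=2.9195 (wall)
  → r_4 = 2.9195
beam 5: φ=90°, α=120°
  d=(-0.5000,0.8660)  start (3,1)  tX=0.7400 tY=0.9469  stride 1/|dx|=2.0000 1/|dy|=1.1547
    cross x-line → (2,1), t=0.7400
    cross y-line → (2,2), t=0.9469
    cross y-line → (2,3), t=2.1016
    cross x-line → (1,3), t=2.7400 (wall)
  → r_5 = 2.7400

ranges = [0.2078, 0.6955, 3.0369, 2.9195, 2.7400]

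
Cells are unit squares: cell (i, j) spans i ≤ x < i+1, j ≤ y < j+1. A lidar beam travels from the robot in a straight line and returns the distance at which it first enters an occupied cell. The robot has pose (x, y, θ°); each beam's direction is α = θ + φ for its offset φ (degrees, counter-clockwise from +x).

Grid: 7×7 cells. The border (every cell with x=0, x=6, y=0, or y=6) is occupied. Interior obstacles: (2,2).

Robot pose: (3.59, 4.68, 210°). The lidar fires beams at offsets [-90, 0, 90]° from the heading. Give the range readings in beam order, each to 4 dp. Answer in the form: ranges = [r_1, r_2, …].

beam 1: φ=-90°, α=120°
  direction (-0.5000, 0.8660); cell (3,4); t to first gridline: x 1.1800, y 0.3695 (then +2.0000 / +1.1547)
    (3,5) via y @ 0.3695
    (2,5) via x @ 1.1800
    (2,6) via y @ 1.5242  # hit
  → r_1 = 1.5242
beam 2: φ=0°, α=210°
  direction (-0.8660, -0.5000); cell (3,4); t to first gridline: x 0.6813, y 1.3600 (then +1.1547 / +2.0000)
    (2,4) via x @ 0.6813
    (2,3) via y @ 1.3600
    (1,3) via x @ 1.8360
    (0,3) via x @ 2.9907  # hit
  → r_2 = 2.9907
beam 3: φ=90°, α=300°
  direction (0.5000, -0.8660); cell (3,4); t to first gridline: x 0.8200, y 0.7852 (then +2.0000 / +1.1547)
    (3,3) via y @ 0.7852
    (4,3) via x @ 0.8200
    (4,2) via y @ 1.9399
    (5,2) via x @ 2.8200
    (5,1) via y @ 3.0946
    (5,0) via y @ 4.2493  # hit
  → r_3 = 4.2493

ranges = [1.5242, 2.9907, 4.2493]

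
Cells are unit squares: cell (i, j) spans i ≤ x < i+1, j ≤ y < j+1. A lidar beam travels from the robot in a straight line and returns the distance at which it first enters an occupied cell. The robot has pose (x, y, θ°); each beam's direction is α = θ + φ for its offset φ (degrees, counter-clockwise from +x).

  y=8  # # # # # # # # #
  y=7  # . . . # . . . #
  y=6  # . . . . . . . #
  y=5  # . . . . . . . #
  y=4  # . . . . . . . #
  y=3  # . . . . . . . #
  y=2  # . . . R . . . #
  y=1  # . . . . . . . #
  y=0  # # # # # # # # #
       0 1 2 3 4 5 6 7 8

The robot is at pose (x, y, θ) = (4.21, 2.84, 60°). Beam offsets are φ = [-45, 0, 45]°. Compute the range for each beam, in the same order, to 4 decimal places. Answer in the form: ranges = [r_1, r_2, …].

ranges = [3.9237, 5.9583, 5.3420]

beam 1: φ=-45°, α=15°
  d=(0.9659,0.2588)  start (4,2)  tX=0.8179 tY=0.6182  stride 1/|dx|=1.0353 1/|dy|=3.8637
    cross y-line → (4,3), t=0.6182
    cross x-line → (5,3), t=0.8179
    cross x-line → (6,3), t=1.8531
    cross x-line → (7,3), t=2.8884
    cross x-line → (8,3), t=3.9237 (wall)
  → r_1 = 3.9237
beam 2: φ=0°, α=60°
  d=(0.5000,0.8660)  start (4,2)  tX=1.5800 tY=0.1848  stride 1/|dx|=2.0000 1/|dy|=1.1547
    cross y-line → (4,3), t=0.1848
    cross y-line → (4,4), t=1.3395
    cross x-line → (5,4), t=1.5800
    cross y-line → (5,5), t=2.4942
    cross x-line → (6,5), t=3.5800
    cross y-line → (6,6), t=3.6489
    cross y-line → (6,7), t=4.8036
    cross x-line → (7,7), t=5.5800
    cross y-line → (7,8), t=5.9583 (wall)
  → r_2 = 5.9583
beam 3: φ=45°, α=105°
  d=(-0.2588,0.9659)  start (4,2)  tX=0.8114 tY=0.1656  stride 1/|dx|=3.8637 1/|dy|=1.0353
    cross y-line → (4,3), t=0.1656
    cross x-line → (3,3), t=0.8114
    cross y-line → (3,4), t=1.2009
    cross y-line → (3,5), t=2.2362
    cross y-line → (3,6), t=3.2715
    cross y-line → (3,7), t=4.3067
    cross x-line → (2,7), t=4.6751
    cross y-line → (2,8), t=5.3420 (wall)
  → r_3 = 5.3420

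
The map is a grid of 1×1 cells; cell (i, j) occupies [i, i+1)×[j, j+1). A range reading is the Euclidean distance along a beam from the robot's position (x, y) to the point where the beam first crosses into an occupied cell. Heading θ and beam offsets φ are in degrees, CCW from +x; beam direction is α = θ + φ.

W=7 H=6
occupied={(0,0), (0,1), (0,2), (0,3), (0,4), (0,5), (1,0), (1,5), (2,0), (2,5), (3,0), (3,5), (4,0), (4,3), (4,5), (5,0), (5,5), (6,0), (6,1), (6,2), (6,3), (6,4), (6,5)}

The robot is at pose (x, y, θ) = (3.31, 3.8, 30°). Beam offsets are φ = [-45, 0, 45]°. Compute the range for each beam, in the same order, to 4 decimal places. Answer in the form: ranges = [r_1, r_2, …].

beam 1: φ=-45°, α=345°
  cosα=0.9659 sinα=-0.2588 | (3,3) | tMaxX 0.7143 tMaxY 3.0910 | tΔX 1.0353 tΔY 3.8637
    t=0.7143 [x] (4,3) — stop
  → r_1 = 0.7143
beam 2: φ=0°, α=30°
  cosα=0.8660 sinα=0.5000 | (3,3) | tMaxX 0.7967 tMaxY 0.4000 | tΔX 1.1547 tΔY 2.0000
    t=0.4000 [y] (3,4)
    t=0.7967 [x] (4,4)
    t=1.9514 [x] (5,4)
    t=2.4000 [y] (5,5) — stop
  → r_2 = 2.4000
beam 3: φ=45°, α=75°
  cosα=0.2588 sinα=0.9659 | (3,3) | tMaxX 2.6660 tMaxY 0.2071 | tΔX 3.8637 tΔY 1.0353
    t=0.2071 [y] (3,4)
    t=1.2423 [y] (3,5) — stop
  → r_3 = 1.2423

ranges = [0.7143, 2.4000, 1.2423]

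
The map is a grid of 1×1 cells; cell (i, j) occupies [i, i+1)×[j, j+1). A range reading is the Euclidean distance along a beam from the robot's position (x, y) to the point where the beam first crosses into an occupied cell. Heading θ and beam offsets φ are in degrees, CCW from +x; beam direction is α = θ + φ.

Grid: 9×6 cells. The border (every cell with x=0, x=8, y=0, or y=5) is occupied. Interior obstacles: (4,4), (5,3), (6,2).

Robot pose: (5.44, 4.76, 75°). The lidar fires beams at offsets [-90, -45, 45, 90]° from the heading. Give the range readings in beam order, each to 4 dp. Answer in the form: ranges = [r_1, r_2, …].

ranges = [2.6503, 0.4800, 0.2771, 0.4555]

beam 1: φ=-90°, α=345°
  direction (0.9659, -0.2588); cell (5,4); t to first gridline: x 0.5798, y 2.9364 (then +1.0353 / +3.8637)
    (6,4) via x @ 0.5798
    (7,4) via x @ 1.6150
    (8,4) via x @ 2.6503  # hit
  → r_1 = 2.6503
beam 2: φ=-45°, α=30°
  direction (0.8660, 0.5000); cell (5,4); t to first gridline: x 0.6466, y 0.4800 (then +1.1547 / +2.0000)
    (5,5) via y @ 0.4800  # hit
  → r_2 = 0.4800
beam 3: φ=45°, α=120°
  direction (-0.5000, 0.8660); cell (5,4); t to first gridline: x 0.8800, y 0.2771 (then +2.0000 / +1.1547)
    (5,5) via y @ 0.2771  # hit
  → r_3 = 0.2771
beam 4: φ=90°, α=165°
  direction (-0.9659, 0.2588); cell (5,4); t to first gridline: x 0.4555, y 0.9273 (then +1.0353 / +3.8637)
    (4,4) via x @ 0.4555  # hit
  → r_4 = 0.4555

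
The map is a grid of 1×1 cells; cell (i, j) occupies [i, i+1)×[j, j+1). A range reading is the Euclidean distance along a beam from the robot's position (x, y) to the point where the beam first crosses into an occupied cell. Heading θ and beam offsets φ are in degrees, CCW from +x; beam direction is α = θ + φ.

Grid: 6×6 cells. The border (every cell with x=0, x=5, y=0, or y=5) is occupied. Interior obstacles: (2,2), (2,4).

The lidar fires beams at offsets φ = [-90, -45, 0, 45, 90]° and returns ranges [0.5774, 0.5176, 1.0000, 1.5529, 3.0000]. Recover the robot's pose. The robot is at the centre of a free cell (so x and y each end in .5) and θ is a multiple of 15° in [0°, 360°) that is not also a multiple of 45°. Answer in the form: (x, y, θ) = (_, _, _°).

(x, y, θ) = (3.5, 1.5, 330°)

Candidates: 14 free-cell centres × 16 headings = 224 poses. Raycast each; keep the one whose scan matches to 4 dp.
  (2.5, 3.5, 345°): beam 1 = 0.5176 ≠ 0.5774 ✗
  (1.5, 1.5, 75°): beam 1 = 1.9319 ≠ 0.5774 ✗
  (2.5, 3.5, 60°): beam 1 = 2.8868 ≠ 0.5774 ✗
  …
  (3.5, 1.5, 330°): r_1=0.5774, r_2=0.5176, r_3=1.0000, r_4=1.5529, r_5=3.0000 — all match ✓
Only this pose fits every beam.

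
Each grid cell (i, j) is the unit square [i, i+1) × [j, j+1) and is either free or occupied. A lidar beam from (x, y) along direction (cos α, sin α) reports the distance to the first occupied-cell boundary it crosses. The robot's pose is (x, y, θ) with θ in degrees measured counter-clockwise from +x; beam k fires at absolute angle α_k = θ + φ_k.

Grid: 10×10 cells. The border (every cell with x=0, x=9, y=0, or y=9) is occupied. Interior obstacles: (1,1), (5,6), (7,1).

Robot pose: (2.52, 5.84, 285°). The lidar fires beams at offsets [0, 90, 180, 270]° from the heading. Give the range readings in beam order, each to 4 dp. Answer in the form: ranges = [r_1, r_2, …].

ranges = [5.0107, 2.5675, 3.2715, 1.5736]

beam 1: φ=0°, α=285°
  direction (0.2588, -0.9659); cell (2,5); t to first gridline: x 1.8546, y 0.8696 (then +3.8637 / +1.0353)
    (2,4) via y @ 0.8696
    (3,4) via x @ 1.8546
    (3,3) via y @ 1.9049
    (3,2) via y @ 2.9402
    (3,1) via y @ 3.9755
    (3,0) via y @ 5.0107  # hit
  → r_1 = 5.0107
beam 2: φ=90°, α=15°
  direction (0.9659, 0.2588); cell (2,5); t to first gridline: x 0.4969, y 0.6182 (then +1.0353 / +3.8637)
    (3,5) via x @ 0.4969
    (3,6) via y @ 0.6182
    (4,6) via x @ 1.5322
    (5,6) via x @ 2.5675  # hit
  → r_2 = 2.5675
beam 3: φ=180°, α=105°
  direction (-0.2588, 0.9659); cell (2,5); t to first gridline: x 2.0091, y 0.1656 (then +3.8637 / +1.0353)
    (2,6) via y @ 0.1656
    (2,7) via y @ 1.2009
    (1,7) via x @ 2.0091
    (1,8) via y @ 2.2362
    (1,9) via y @ 3.2715  # hit
  → r_3 = 3.2715
beam 4: φ=270°, α=195°
  direction (-0.9659, -0.2588); cell (2,5); t to first gridline: x 0.5383, y 3.2455 (then +1.0353 / +3.8637)
    (1,5) via x @ 0.5383
    (0,5) via x @ 1.5736  # hit
  → r_4 = 1.5736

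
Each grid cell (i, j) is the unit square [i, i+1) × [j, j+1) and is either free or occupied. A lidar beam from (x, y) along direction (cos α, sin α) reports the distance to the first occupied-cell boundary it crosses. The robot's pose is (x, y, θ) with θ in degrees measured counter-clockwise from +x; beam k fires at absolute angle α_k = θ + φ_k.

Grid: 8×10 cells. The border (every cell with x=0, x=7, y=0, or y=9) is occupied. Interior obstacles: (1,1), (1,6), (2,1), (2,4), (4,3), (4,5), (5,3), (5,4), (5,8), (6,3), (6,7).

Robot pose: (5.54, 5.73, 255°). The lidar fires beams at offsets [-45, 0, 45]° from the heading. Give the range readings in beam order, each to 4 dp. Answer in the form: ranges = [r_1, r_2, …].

ranges = [0.6235, 0.7558, 0.8429]

beam 1: φ=-45°, α=210°
  dir = (cos 210°, sin 210°) = (-0.8660, -0.5000); from cell (5,5)
  next x-line at t=0.6235, next y-line at t=1.4600; Δt_x=1.1547, Δt_y=2.0000
    x: enter (4,5) at t=0.6235 ← occupied
  → r_1 = 0.6235
beam 2: φ=0°, α=255°
  dir = (cos 255°, sin 255°) = (-0.2588, -0.9659); from cell (5,5)
  next x-line at t=2.0864, next y-line at t=0.7558; Δt_x=3.8637, Δt_y=1.0353
    y: enter (5,4) at t=0.7558 ← occupied
  → r_2 = 0.7558
beam 3: φ=45°, α=300°
  dir = (cos 300°, sin 300°) = (0.5000, -0.8660); from cell (5,5)
  next x-line at t=0.9200, next y-line at t=0.8429; Δt_x=2.0000, Δt_y=1.1547
    y: enter (5,4) at t=0.8429 ← occupied
  → r_3 = 0.8429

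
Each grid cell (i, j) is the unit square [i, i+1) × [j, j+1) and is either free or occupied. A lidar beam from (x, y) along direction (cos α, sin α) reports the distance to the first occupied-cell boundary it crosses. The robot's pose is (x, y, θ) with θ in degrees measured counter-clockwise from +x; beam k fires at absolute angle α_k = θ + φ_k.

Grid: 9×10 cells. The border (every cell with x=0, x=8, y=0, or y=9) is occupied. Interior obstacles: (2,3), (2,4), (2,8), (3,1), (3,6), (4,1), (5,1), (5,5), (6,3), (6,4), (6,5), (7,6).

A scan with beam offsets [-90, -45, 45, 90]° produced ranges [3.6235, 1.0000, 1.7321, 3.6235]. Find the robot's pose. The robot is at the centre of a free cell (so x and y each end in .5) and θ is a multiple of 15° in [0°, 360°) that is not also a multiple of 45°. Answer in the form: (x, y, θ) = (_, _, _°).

(x, y, θ) = (4.5, 5.5, 165°)

Candidates: 44 free-cell centres × 16 headings = 704 poses. Raycast each; keep the one whose scan matches to 4 dp.
  (4.5, 7.5, 195°): beam 1 = 1.5529 ≠ 3.6235 ✗
  (2.5, 7.5, 165°): beam 1 = 0.5176 ≠ 3.6235 ✗
  (4.5, 2.5, 165°): beam 1 = 2.5882 ≠ 3.6235 ✗
  (1.5, 3.5, 345°): beam 1 = 1.9319 ≠ 3.6235 ✗
  …
  (4.5, 5.5, 165°): r_1=3.6235, r_2=1.0000, r_3=1.7321, r_4=3.6235 — all match ✓
No second candidate reproduces the full scan.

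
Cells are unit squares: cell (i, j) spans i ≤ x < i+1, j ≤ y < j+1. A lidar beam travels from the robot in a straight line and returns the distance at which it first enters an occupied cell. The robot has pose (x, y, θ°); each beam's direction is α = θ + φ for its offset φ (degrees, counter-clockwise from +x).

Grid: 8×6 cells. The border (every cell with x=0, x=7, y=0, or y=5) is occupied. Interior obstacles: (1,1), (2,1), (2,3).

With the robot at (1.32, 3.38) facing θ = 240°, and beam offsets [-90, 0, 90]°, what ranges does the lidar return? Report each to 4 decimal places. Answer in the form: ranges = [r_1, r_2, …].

ranges = [0.3695, 0.6400, 4.7600]

beam 1: φ=-90°, α=150°
  direction (-0.8660, 0.5000); cell (1,3); t to first gridline: x 0.3695, y 1.2400 (then +1.1547 / +2.0000)
    (0,3) via x @ 0.3695  # hit
  → r_1 = 0.3695
beam 2: φ=0°, α=240°
  direction (-0.5000, -0.8660); cell (1,3); t to first gridline: x 0.6400, y 0.4388 (then +2.0000 / +1.1547)
    (1,2) via y @ 0.4388
    (0,2) via x @ 0.6400  # hit
  → r_2 = 0.6400
beam 3: φ=90°, α=330°
  direction (0.8660, -0.5000); cell (1,3); t to first gridline: x 0.7852, y 0.7600 (then +1.1547 / +2.0000)
    (1,2) via y @ 0.7600
    (2,2) via x @ 0.7852
    (3,2) via x @ 1.9399
    (3,1) via y @ 2.7600
    (4,1) via x @ 3.0946
    (5,1) via x @ 4.2493
    (5,0) via y @ 4.7600  # hit
  → r_3 = 4.7600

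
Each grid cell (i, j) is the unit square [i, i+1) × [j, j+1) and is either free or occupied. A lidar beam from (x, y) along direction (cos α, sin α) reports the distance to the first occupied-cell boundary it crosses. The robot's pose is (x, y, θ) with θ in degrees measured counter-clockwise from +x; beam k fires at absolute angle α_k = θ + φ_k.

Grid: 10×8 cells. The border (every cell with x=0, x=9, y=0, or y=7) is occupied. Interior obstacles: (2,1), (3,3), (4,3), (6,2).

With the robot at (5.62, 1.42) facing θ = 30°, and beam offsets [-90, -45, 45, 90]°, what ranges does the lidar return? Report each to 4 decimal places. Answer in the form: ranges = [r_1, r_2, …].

beam 1: φ=-90°, α=300°
  d=(0.5000,-0.8660)  start (5,1)  tX=0.7600 tY=0.4850  stride 1/|dx|=2.0000 1/|dy|=1.1547
    cross y-line → (5,0), t=0.4850 (wall)
  → r_1 = 0.4850
beam 2: φ=-45°, α=345°
  d=(0.9659,-0.2588)  start (5,1)  tX=0.3934 tY=1.6228  stride 1/|dx|=1.0353 1/|dy|=3.8637
    cross x-line → (6,1), t=0.3934
    cross x-line → (7,1), t=1.4287
    cross y-line → (7,0), t=1.6228 (wall)
  → r_2 = 1.6228
beam 3: φ=45°, α=75°
  d=(0.2588,0.9659)  start (5,1)  tX=1.4682 tY=0.6005  stride 1/|dx|=3.8637 1/|dy|=1.0353
    cross y-line → (5,2), t=0.6005
    cross x-line → (6,2), t=1.4682 (wall)
  → r_3 = 1.4682
beam 4: φ=90°, α=120°
  d=(-0.5000,0.8660)  start (5,1)  tX=1.2400 tY=0.6697  stride 1/|dx|=2.0000 1/|dy|=1.1547
    cross y-line → (5,2), t=0.6697
    cross x-line → (4,2), t=1.2400
    cross y-line → (4,3), t=1.8244 (wall)
  → r_4 = 1.8244

ranges = [0.4850, 1.6228, 1.4682, 1.8244]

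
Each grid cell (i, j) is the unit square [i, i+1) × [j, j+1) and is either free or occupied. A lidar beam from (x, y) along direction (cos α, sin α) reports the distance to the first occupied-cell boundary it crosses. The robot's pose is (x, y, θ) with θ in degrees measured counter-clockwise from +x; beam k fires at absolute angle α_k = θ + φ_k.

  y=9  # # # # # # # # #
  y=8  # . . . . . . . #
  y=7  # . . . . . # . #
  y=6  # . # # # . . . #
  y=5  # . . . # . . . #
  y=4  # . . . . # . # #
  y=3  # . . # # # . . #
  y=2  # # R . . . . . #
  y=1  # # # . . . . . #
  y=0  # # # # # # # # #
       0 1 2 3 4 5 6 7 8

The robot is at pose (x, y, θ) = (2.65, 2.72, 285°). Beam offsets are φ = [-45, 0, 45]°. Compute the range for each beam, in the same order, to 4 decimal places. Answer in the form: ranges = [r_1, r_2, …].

beam 1: φ=-45°, α=240°
  d=(-0.5000,-0.8660)  start (2,2)  tX=1.3000 tY=0.8314  stride 1/|dx|=2.0000 1/|dy|=1.1547
    cross y-line → (2,1), t=0.8314 (wall)
  → r_1 = 0.8314
beam 2: φ=0°, α=285°
  d=(0.2588,-0.9659)  start (2,2)  tX=1.3523 tY=0.7454  stride 1/|dx|=3.8637 1/|dy|=1.0353
    cross y-line → (2,1), t=0.7454 (wall)
  → r_2 = 0.7454
beam 3: φ=45°, α=330°
  d=(0.8660,-0.5000)  start (2,2)  tX=0.4041 tY=1.4400  stride 1/|dx|=1.1547 1/|dy|=2.0000
    cross x-line → (3,2), t=0.4041
    cross y-line → (3,1), t=1.4400
    cross x-line → (4,1), t=1.5588
    cross x-line → (5,1), t=2.7135
    cross y-line → (5,0), t=3.4400 (wall)
  → r_3 = 3.4400

ranges = [0.8314, 0.7454, 3.4400]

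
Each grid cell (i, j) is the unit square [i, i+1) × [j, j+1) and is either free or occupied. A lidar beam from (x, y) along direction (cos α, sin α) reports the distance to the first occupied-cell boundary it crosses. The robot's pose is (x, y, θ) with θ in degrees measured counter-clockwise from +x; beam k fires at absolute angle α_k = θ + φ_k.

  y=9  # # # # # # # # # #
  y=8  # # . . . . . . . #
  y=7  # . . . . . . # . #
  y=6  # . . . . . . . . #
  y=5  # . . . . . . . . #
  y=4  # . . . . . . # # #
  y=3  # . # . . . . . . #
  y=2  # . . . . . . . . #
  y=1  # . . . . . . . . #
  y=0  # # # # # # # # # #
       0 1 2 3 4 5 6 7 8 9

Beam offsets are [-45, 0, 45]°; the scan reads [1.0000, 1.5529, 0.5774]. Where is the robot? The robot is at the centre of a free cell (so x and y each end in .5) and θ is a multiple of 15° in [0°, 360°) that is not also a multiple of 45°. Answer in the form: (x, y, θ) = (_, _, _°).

(x, y, θ) = (8.5, 7.5, 105°)

Candidates: 59 free-cell centres × 16 headings = 944 poses. Raycast each; keep the one whose scan matches to 4 dp.
  (1.5, 1.5, 60°): beam 1 = 7.7646 ≠ 1.0000 ✗
  (5.5, 5.5, 105°): beam 1 = 4.0415 ≠ 1.0000 ✗
  (3.5, 8.5, 195°): beam 3 = 5.0000 ≠ 0.5774 ✗
  (5.5, 6.5, 30°): beam 1 = 3.6235 ≠ 1.0000 ✗
  …
  (8.5, 7.5, 105°): r_1=1.0000, r_2=1.5529, r_3=0.5774 — all match ✓
Only this pose fits every beam.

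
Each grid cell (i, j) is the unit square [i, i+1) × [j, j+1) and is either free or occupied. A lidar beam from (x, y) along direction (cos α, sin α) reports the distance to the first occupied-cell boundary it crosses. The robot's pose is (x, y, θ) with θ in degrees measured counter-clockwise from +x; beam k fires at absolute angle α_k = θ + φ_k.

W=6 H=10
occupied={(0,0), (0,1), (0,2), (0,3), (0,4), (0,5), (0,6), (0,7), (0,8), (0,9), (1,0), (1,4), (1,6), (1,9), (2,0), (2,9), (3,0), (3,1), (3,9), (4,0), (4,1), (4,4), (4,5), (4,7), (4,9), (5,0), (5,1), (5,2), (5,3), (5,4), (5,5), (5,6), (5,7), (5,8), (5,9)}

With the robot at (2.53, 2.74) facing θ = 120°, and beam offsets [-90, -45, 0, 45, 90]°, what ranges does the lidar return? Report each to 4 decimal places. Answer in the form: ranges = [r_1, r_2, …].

beam 1: φ=-90°, α=30°
  direction (0.8660, 0.5000); cell (2,2); t to first gridline: x 0.5427, y 0.5200 (then +1.1547 / +2.0000)
    (2,3) via y @ 0.5200
    (3,3) via x @ 0.5427
    (4,3) via x @ 1.6974
    (4,4) via y @ 2.5200  # hit
  → r_1 = 2.5200
beam 2: φ=-45°, α=75°
  direction (0.2588, 0.9659); cell (2,2); t to first gridline: x 1.8159, y 0.2692 (then +3.8637 / +1.0353)
    (2,3) via y @ 0.2692
    (2,4) via y @ 1.3044
    (3,4) via x @ 1.8159
    (3,5) via y @ 2.3397
    (3,6) via y @ 3.3750
    (3,7) via y @ 4.4103
    (3,8) via y @ 5.4456
    (4,8) via x @ 5.6796
    (4,9) via y @ 6.4808  # hit
  → r_2 = 6.4808
beam 3: φ=0°, α=120°
  direction (-0.5000, 0.8660); cell (2,2); t to first gridline: x 1.0600, y 0.3002 (then +2.0000 / +1.1547)
    (2,3) via y @ 0.3002
    (1,3) via x @ 1.0600
    (1,4) via y @ 1.4549  # hit
  → r_3 = 1.4549
beam 4: φ=45°, α=165°
  direction (-0.9659, 0.2588); cell (2,2); t to first gridline: x 0.5487, y 1.0046 (then +1.0353 / +3.8637)
    (1,2) via x @ 0.5487
    (1,3) via y @ 1.0046
    (0,3) via x @ 1.5840  # hit
  → r_4 = 1.5840
beam 5: φ=90°, α=210°
  direction (-0.8660, -0.5000); cell (2,2); t to first gridline: x 0.6120, y 1.4800 (then +1.1547 / +2.0000)
    (1,2) via x @ 0.6120
    (1,1) via y @ 1.4800
    (0,1) via x @ 1.7667  # hit
  → r_5 = 1.7667

ranges = [2.5200, 6.4808, 1.4549, 1.5840, 1.7667]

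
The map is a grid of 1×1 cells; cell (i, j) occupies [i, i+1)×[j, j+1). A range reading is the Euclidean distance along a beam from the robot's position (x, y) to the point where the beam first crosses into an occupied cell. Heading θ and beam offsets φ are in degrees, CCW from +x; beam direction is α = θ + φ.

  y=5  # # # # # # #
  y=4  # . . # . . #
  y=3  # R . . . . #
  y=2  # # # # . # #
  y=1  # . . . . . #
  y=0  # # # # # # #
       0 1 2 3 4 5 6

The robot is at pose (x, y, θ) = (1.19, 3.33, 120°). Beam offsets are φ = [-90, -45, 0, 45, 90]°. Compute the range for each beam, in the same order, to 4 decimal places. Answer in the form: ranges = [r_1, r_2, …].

beam 1: φ=-90°, α=30°
  dir = (cos 30°, sin 30°) = (0.8660, 0.5000); from cell (1,3)
  next x-line at t=0.9353, next y-line at t=1.3400; Δt_x=1.1547, Δt_y=2.0000
    x: enter (2,3) at t=0.9353
    y: enter (2,4) at t=1.3400
    x: enter (3,4) at t=2.0900 ← occupied
  → r_1 = 2.0900
beam 2: φ=-45°, α=75°
  dir = (cos 75°, sin 75°) = (0.2588, 0.9659); from cell (1,3)
  next x-line at t=3.1296, next y-line at t=0.6936; Δt_x=3.8637, Δt_y=1.0353
    y: enter (1,4) at t=0.6936
    y: enter (1,5) at t=1.7289 ← occupied
  → r_2 = 1.7289
beam 3: φ=0°, α=120°
  dir = (cos 120°, sin 120°) = (-0.5000, 0.8660); from cell (1,3)
  next x-line at t=0.3800, next y-line at t=0.7736; Δt_x=2.0000, Δt_y=1.1547
    x: enter (0,3) at t=0.3800 ← occupied
  → r_3 = 0.3800
beam 4: φ=45°, α=165°
  dir = (cos 165°, sin 165°) = (-0.9659, 0.2588); from cell (1,3)
  next x-line at t=0.1967, next y-line at t=2.5887; Δt_x=1.0353, Δt_y=3.8637
    x: enter (0,3) at t=0.1967 ← occupied
  → r_4 = 0.1967
beam 5: φ=90°, α=210°
  dir = (cos 210°, sin 210°) = (-0.8660, -0.5000); from cell (1,3)
  next x-line at t=0.2194, next y-line at t=0.6600; Δt_x=1.1547, Δt_y=2.0000
    x: enter (0,3) at t=0.2194 ← occupied
  → r_5 = 0.2194

ranges = [2.0900, 1.7289, 0.3800, 0.1967, 0.2194]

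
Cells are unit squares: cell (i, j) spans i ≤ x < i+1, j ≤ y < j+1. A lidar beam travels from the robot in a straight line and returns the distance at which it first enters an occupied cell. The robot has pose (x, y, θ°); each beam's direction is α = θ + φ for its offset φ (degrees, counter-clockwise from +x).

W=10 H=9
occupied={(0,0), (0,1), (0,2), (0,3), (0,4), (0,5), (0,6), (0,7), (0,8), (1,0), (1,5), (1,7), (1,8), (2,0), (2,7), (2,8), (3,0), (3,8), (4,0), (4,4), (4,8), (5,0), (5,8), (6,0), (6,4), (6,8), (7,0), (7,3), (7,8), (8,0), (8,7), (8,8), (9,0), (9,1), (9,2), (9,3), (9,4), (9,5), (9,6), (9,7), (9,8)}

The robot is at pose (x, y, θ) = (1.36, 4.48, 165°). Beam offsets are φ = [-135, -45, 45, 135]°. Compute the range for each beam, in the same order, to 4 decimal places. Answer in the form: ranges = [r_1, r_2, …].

ranges = [7.0400, 0.6004, 0.4157, 4.0184]

beam 1: φ=-135°, α=30°
  d=(0.8660,0.5000)  start (1,4)  tX=0.7390 tY=1.0400  stride 1/|dx|=1.1547 1/|dy|=2.0000
    cross x-line → (2,4), t=0.7390
    cross y-line → (2,5), t=1.0400
    cross x-line → (3,5), t=1.8937
    cross y-line → (3,6), t=3.0400
    cross x-line → (4,6), t=3.0484
    cross x-line → (5,6), t=4.2031
    cross y-line → (5,7), t=5.0400
    cross x-line → (6,7), t=5.3578
    cross x-line → (7,7), t=6.5125
    cross y-line → (7,8), t=7.0400 (wall)
  → r_1 = 7.0400
beam 2: φ=-45°, α=120°
  d=(-0.5000,0.8660)  start (1,4)  tX=0.7200 tY=0.6004  stride 1/|dx|=2.0000 1/|dy|=1.1547
    cross y-line → (1,5), t=0.6004 (wall)
  → r_2 = 0.6004
beam 3: φ=45°, α=210°
  d=(-0.8660,-0.5000)  start (1,4)  tX=0.4157 tY=0.9600  stride 1/|dx|=1.1547 1/|dy|=2.0000
    cross x-line → (0,4), t=0.4157 (wall)
  → r_3 = 0.4157
beam 4: φ=135°, α=300°
  d=(0.5000,-0.8660)  start (1,4)  tX=1.2800 tY=0.5543  stride 1/|dx|=2.0000 1/|dy|=1.1547
    cross y-line → (1,3), t=0.5543
    cross x-line → (2,3), t=1.2800
    cross y-line → (2,2), t=1.7090
    cross y-line → (2,1), t=2.8637
    cross x-line → (3,1), t=3.2800
    cross y-line → (3,0), t=4.0184 (wall)
  → r_4 = 4.0184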